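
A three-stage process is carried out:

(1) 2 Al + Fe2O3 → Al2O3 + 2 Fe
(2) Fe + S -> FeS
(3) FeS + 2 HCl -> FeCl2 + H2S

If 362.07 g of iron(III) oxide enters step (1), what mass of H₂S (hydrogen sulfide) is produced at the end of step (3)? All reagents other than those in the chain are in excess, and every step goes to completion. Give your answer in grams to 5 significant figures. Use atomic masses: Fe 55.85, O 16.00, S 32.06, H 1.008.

M(Fe2O3) = 2(55.85) + 3(16.00) = 159.70 g/mol.
M(H2S) = 2(1.008) + 32.06 = 34.076 g/mol.
n(Fe2O3) = 362.07 / 159.70 = 2.26719 mol.
Reaction (1): Fe2O3→Fe ratio 1:2 ⇒ n(Fe) = 4.53438 mol.
Reaction (2): Fe→FeS ratio 1:1 ⇒ n(FeS) = 4.53438 mol.
Reaction (3): FeS→H2S ratio 1:1 ⇒ n(H2S) = 4.53438 mol.
Mass of H2S = 4.53438 × 34.076 = 154.513 g.

154.51 g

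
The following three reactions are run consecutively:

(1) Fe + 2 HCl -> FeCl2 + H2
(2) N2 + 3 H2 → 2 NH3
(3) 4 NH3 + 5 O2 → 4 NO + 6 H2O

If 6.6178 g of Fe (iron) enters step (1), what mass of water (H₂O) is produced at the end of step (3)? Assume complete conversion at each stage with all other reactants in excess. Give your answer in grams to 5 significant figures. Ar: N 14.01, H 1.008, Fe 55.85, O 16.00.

2.1348 g

M(Fe) = 55.85 g/mol.
M(H2O) = 2(1.008) + 16.00 = 18.016 g/mol.
n(Fe) = 6.6178 / 55.85 = 0.118492 mol.
Reaction (1): Fe→H2 ratio 1:1 ⇒ n(H2) = 0.118492 mol.
Reaction (2): H2→NH3 ratio 3:2 ⇒ n(NH3) = 0.0789949 mol.
Reaction (3): NH3→H2O ratio 4:6 ⇒ n(H2O) = 0.118492 mol.
Mass of H2O = 0.118492 × 18.016 = 2.13476 g.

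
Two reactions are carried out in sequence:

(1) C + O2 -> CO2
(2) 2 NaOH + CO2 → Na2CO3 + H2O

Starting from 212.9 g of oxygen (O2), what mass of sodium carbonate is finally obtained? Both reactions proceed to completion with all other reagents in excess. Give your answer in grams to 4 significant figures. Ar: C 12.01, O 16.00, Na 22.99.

705.2 g

M(O2) = 2(16.00) = 32.00 g/mol.
M(Na2CO3) = 2(22.99) + 12.01 + 3(16.00) = 105.99 g/mol.
n(O2) = 212.90 / 32.00 = 6.6531 mol.
Step 1 gives a 1:1 ratio of O2 to CO2, so n(CO2) = 6.6531 mol.
In step 2 the CO2:Na2CO3 ratio is 1:1, so n(Na2CO3) = 6.6531 mol.
Mass of Na2CO3 = 6.6531 × 105.99 = 705.16 g.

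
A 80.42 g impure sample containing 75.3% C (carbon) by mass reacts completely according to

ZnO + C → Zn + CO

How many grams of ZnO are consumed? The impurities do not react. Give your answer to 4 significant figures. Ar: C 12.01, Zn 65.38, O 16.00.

Mass of pure C = 80.42 g × 0.753 = 60.556 g.
M(C) = 12.01 g/mol.
M(ZnO) = 65.38 + 16.00 = 81.38 g/mol.
n(C) = 60.556 g / 12.01 g/mol = 5.0422 mol.
From the equation the C:ZnO mole ratio is 1:1, so n(ZnO) = 5.0422 × 1/1 = 5.0422 mol.
Mass of ZnO = 5.0422 mol × 81.38 g/mol = 410.33 g.

410.3 g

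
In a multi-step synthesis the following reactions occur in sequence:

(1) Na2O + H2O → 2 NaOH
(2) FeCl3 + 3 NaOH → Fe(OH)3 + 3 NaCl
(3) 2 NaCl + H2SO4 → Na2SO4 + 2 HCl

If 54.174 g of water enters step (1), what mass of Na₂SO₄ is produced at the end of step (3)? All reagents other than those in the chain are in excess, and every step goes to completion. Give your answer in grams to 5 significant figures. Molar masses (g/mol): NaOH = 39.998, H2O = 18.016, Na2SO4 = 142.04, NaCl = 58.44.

n(H2O) = 54.174 / 18.016 = 3.00699 mol.
Reaction (1): H2O→NaOH ratio 1:2 ⇒ n(NaOH) = 6.01399 mol.
Reaction (2): NaOH→NaCl ratio 3:3 ⇒ n(NaCl) = 6.01399 mol.
Reaction (3): NaCl→Na2SO4 ratio 2:1 ⇒ n(Na2SO4) = 3.00699 mol.
Mass of Na2SO4 = 3.00699 × 142.04 = 427.113 g.

427.11 g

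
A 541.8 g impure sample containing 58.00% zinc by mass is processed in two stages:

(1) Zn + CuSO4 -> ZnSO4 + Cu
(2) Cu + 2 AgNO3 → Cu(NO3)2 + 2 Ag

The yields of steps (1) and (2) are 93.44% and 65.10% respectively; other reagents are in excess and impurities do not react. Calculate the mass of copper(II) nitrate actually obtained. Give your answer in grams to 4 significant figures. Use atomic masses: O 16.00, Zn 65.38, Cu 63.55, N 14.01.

Pure Zn = 541.8 × 0.5800 = 314.24 g.
M(Zn) = 65.38 g/mol.
M(Cu(NO3)2) = 63.55 + 2(14.01) + 6(16.00) = 187.57 g/mol.
n(Zn) = 314.24 / 65.38 = 4.8064 mol.
Step 1 (Zn:Cu = 1:1): theoretical n(Cu) = 4.8064 mol; at 93.44% yield, n(Cu) = 4.4911 mol.
Step 2 (Cu:Cu(NO3)2 = 1:1): theoretical n(Cu(NO3)2) = 4.4911 mol, so theoretical mass = 4.4911 × 187.57 = 842.40 g.
At 65.10% yield, actual mass of Cu(NO3)2 = 842.40 × 0.6510 = 548.40 g.

548.4 g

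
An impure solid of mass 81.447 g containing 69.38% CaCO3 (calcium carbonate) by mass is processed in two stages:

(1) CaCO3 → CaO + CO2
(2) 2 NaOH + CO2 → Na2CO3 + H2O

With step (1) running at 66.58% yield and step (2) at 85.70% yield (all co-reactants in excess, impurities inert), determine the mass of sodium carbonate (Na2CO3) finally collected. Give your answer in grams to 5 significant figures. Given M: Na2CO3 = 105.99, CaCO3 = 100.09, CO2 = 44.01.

34.144 g

Pure CaCO3 = 81.447 × 0.6938 = 56.5079 g.
n(CaCO3) = 56.5079 / 100.09 = 0.564571 mol.
Step 1 (CaCO3:CO2 = 1:1): theoretical n(CO2) = 0.564571 mol; at 66.58% yield, n(CO2) = 0.375891 mol.
Step 2 (CO2:Na2CO3 = 1:1): theoretical n(Na2CO3) = 0.375891 mol, so theoretical mass = 0.375891 × 105.99 = 39.8407 g.
At 85.70% yield, actual mass of Na2CO3 = 39.8407 × 0.8570 = 34.1435 g.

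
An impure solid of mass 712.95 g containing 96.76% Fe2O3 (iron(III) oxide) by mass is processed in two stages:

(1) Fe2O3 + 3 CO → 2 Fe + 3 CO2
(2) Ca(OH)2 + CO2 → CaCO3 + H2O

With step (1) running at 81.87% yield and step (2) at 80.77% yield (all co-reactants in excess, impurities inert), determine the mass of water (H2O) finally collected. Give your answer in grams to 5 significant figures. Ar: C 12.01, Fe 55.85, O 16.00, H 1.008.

154.38 g

Pure Fe2O3 = 712.95 × 0.9676 = 689.850 g.
M(Fe2O3) = 2(55.85) + 3(16.00) = 159.70 g/mol.
M(H2O) = 2(1.008) + 16.00 = 18.016 g/mol.
n(Fe2O3) = 689.850 / 159.70 = 4.31966 mol.
Step 1 (Fe2O3:CO2 = 1:3): theoretical n(CO2) = 12.9590 mol; at 81.87% yield, n(CO2) = 10.6095 mol.
Step 2 (CO2:H2O = 1:1): theoretical n(H2O) = 10.6095 mol, so theoretical mass = 10.6095 × 18.016 = 191.141 g.
At 80.77% yield, actual mass of H2O = 191.141 × 0.8077 = 154.385 g.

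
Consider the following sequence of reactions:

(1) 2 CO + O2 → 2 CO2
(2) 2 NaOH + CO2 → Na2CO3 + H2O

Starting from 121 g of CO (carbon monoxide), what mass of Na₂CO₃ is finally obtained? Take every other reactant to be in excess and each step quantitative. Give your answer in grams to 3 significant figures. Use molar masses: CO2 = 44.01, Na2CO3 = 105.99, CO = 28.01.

458 g

n(CO) = 121.0 / 28.01 = 4.320 mol.
Step 1 gives a 2:2 ratio of CO to CO2, so n(CO2) = 4.320 mol.
In step 2 the CO2:Na2CO3 ratio is 1:1, so n(Na2CO3) = 4.320 mol.
Mass of Na2CO3 = 4.320 × 105.99 = 457.9 g.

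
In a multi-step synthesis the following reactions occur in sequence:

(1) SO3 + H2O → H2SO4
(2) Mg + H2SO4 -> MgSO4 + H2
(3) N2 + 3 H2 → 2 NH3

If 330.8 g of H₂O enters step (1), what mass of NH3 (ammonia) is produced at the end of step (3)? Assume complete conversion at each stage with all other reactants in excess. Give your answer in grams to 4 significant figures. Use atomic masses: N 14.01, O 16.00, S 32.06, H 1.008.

M(H2O) = 2(1.008) + 16.00 = 18.016 g/mol.
M(NH3) = 14.01 + 3(1.008) = 17.034 g/mol.
n(H2O) = 330.8 / 18.016 = 18.361 mol.
Reaction (1): H2O→H2SO4 ratio 1:1 ⇒ n(H2SO4) = 18.361 mol.
Reaction (2): H2SO4→H2 ratio 1:1 ⇒ n(H2) = 18.361 mol.
Reaction (3): H2→NH3 ratio 3:2 ⇒ n(NH3) = 12.241 mol.
Mass of NH3 = 12.241 × 17.034 = 208.51 g.

208.5 g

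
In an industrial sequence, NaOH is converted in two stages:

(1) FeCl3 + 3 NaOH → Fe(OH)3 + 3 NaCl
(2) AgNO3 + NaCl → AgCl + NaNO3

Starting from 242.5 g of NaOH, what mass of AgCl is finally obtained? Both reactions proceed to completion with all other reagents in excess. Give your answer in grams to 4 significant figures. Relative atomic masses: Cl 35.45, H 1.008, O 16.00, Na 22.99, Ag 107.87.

868.9 g

M(NaOH) = 22.99 + 16.00 + 1.008 = 39.998 g/mol.
M(AgCl) = 107.87 + 35.45 = 143.32 g/mol.
n(NaOH) = 242.50 / 39.998 = 6.0628 mol.
Step 1 gives a 3:3 ratio of NaOH to NaCl, so n(NaCl) = 6.0628 mol.
In step 2 the NaCl:AgCl ratio is 1:1, so n(AgCl) = 6.0628 mol.
Mass of AgCl = 6.0628 × 143.32 = 868.92 g.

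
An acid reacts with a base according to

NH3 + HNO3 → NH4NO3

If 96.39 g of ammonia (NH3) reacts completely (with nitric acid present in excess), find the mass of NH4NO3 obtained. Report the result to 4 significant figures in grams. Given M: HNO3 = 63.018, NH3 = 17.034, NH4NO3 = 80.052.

453.0 g

n(NH3) = 96.390 g / 17.034 g/mol = 5.6587 mol.
From the equation the NH3:NH4NO3 mole ratio is 1:1, so n(NH4NO3) = 5.6587 × 1/1 = 5.6587 mol.
Mass of NH4NO3 = 5.6587 mol × 80.052 g/mol = 452.99 g.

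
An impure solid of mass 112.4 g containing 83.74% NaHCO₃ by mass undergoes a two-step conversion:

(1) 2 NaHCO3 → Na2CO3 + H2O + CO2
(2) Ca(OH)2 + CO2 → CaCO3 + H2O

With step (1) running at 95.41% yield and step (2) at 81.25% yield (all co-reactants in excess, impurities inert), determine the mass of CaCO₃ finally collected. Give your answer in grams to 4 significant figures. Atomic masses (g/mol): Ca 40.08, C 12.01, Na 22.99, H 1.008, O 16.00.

43.47 g

Pure NaHCO3 = 112.4 × 0.8374 = 94.124 g.
M(NaHCO3) = 22.99 + 1.008 + 12.01 + 3(16.00) = 84.008 g/mol.
M(CaCO3) = 40.08 + 12.01 + 3(16.00) = 100.09 g/mol.
n(NaHCO3) = 94.124 / 84.008 = 1.1204 mol.
Step 1 (NaHCO3:CO2 = 2:1): theoretical n(CO2) = 0.56021 mol; at 95.41% yield, n(CO2) = 0.53449 mol.
Step 2 (CO2:CaCO3 = 1:1): theoretical n(CaCO3) = 0.53449 mol, so theoretical mass = 0.53449 × 100.09 = 53.497 g.
At 81.25% yield, actual mass of CaCO3 = 53.497 × 0.8125 = 43.467 g.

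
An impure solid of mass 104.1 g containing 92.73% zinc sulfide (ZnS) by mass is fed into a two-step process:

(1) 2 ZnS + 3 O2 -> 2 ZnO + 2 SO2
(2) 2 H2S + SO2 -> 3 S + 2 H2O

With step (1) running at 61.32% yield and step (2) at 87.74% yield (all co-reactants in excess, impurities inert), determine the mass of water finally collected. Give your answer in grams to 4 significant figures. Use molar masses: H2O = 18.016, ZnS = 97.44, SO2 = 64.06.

Pure ZnS = 104.1 × 0.9273 = 96.532 g.
n(ZnS) = 96.532 / 97.44 = 0.99068 mol.
Step 1 (ZnS:SO2 = 2:2): theoretical n(SO2) = 0.99068 mol; at 61.32% yield, n(SO2) = 0.60749 mol.
Step 2 (SO2:H2O = 1:2): theoretical n(H2O) = 1.2150 mol, so theoretical mass = 1.2150 × 18.016 = 21.889 g.
At 87.74% yield, actual mass of H2O = 21.889 × 0.8774 = 19.205 g.

19.21 g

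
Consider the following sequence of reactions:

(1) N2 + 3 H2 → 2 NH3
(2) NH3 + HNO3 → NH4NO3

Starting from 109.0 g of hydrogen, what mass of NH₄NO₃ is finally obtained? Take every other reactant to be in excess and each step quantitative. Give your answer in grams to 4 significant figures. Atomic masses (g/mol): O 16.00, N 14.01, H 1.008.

M(H2) = 2(1.008) = 2.016 g/mol.
M(NH4NO3) = 2(14.01) + 4(1.008) + 3(16.00) = 80.052 g/mol.
n(H2) = 109.00 / 2.016 = 54.067 mol.
Step 1 gives a 3:2 ratio of H2 to NH3, so n(NH3) = 36.045 mol.
In step 2 the NH3:NH4NO3 ratio is 1:1, so n(NH4NO3) = 36.045 mol.
Mass of NH4NO3 = 36.045 × 80.052 = 2885.5 g.

2885 g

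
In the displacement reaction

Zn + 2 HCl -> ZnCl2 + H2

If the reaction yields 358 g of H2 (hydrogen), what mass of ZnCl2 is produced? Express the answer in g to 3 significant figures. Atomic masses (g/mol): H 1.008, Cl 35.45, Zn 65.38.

M(H2) = 2(1.008) = 2.016 g/mol.
M(ZnCl2) = 65.38 + 2(35.45) = 136.28 g/mol.
n(H2) = 358.0 g / 2.016 g/mol = 177.6 mol.
From the equation the H2:ZnCl2 mole ratio is 1:1, so n(ZnCl2) = 177.6 × 1/1 = 177.6 mol.
Mass of ZnCl2 = 177.6 mol × 136.28 g/mol = 24200 g.

24200 g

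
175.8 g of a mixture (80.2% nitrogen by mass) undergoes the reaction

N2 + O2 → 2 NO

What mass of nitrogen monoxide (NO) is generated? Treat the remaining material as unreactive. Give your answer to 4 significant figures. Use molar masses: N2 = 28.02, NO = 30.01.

302.0 g

Mass of pure N2 = 175.8 g × 0.802 = 140.99 g.
n(N2) = 140.99 g / 28.02 g/mol = 5.0318 mol.
From the equation the N2:NO mole ratio is 1:2, so n(NO) = 5.0318 × 2/1 = 10.064 mol.
Mass of NO = 10.064 mol × 30.01 g/mol = 302.01 g.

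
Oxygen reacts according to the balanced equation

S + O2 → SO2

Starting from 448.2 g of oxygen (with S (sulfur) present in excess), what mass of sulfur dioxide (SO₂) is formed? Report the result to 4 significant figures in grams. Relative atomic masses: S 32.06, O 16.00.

M(O2) = 2(16.00) = 32.00 g/mol.
M(SO2) = 32.06 + 2(16.00) = 64.06 g/mol.
n(O2) = 448.20 g / 32.00 g/mol = 14.006 mol.
From the equation the O2:SO2 mole ratio is 1:1, so n(SO2) = 14.006 × 1/1 = 14.006 mol.
Mass of SO2 = 14.006 mol × 64.06 g/mol = 897.24 g.

897.2 g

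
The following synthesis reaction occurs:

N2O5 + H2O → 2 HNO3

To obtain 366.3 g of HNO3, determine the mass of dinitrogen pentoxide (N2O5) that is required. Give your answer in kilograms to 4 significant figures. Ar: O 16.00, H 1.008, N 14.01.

M(HNO3) = 1.008 + 14.01 + 3(16.00) = 63.018 g/mol.
M(N2O5) = 2(14.01) + 5(16.00) = 108.02 g/mol.
n(HNO3) = 366.30 g / 63.018 g/mol = 5.8126 mol.
From the equation the HNO3:N2O5 mole ratio is 2:1, so n(N2O5) = 5.8126 × 1/2 = 2.9063 mol.
Mass of N2O5 = 2.9063 mol × 108.02 g/mol = 313.94 g.
Converting to kg: 313.94 g = 0.3139 kg.

0.3139 kg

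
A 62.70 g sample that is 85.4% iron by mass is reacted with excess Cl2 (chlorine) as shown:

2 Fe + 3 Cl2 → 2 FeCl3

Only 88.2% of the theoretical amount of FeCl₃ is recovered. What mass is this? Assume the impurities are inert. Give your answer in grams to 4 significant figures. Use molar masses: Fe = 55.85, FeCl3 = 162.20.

137.2 g

Pure Fe available = 62.70 g × 0.854 = 53.546 g.
n(Fe) = 53.546 g / 55.85 g/mol = 0.95874 mol.
From the equation the Fe:FeCl3 mole ratio is 2:2, so n(FeCl3) = 0.95874 × 2/2 = 0.95874 mol.
Mass of FeCl3 = 0.95874 mol × 162.20 g/mol = 155.51 g.
Actual mass collected = 155.51 g × 0.882 = 137.16 g.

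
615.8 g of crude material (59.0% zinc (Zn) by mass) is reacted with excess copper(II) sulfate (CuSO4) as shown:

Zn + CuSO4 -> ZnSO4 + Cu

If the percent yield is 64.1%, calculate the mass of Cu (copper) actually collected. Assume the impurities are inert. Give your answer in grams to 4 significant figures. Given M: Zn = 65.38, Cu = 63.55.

226.4 g

Pure Zn available = 615.8 g × 0.590 = 363.32 g.
n(Zn) = 363.32 g / 65.38 g/mol = 5.5571 mol.
From the equation the Zn:Cu mole ratio is 1:1, so n(Cu) = 5.5571 × 1/1 = 5.5571 mol.
Mass of Cu = 5.5571 mol × 63.55 g/mol = 353.15 g.
Actual mass collected = 353.15 g × 0.641 = 226.37 g.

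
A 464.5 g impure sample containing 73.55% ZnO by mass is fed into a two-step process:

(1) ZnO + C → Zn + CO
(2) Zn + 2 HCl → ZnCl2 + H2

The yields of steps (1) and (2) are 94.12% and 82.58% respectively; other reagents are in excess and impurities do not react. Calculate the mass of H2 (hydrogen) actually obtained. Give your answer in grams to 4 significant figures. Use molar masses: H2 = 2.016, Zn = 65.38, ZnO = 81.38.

Pure ZnO = 464.5 × 0.7355 = 341.64 g.
n(ZnO) = 341.64 / 81.38 = 4.1981 mol.
Step 1 (ZnO:Zn = 1:1): theoretical n(Zn) = 4.1981 mol; at 94.12% yield, n(Zn) = 3.9512 mol.
Step 2 (Zn:H2 = 1:1): theoretical n(H2) = 3.9512 mol, so theoretical mass = 3.9512 × 2.016 = 7.9657 g.
At 82.58% yield, actual mass of H2 = 7.9657 × 0.8258 = 6.5781 g.

6.578 g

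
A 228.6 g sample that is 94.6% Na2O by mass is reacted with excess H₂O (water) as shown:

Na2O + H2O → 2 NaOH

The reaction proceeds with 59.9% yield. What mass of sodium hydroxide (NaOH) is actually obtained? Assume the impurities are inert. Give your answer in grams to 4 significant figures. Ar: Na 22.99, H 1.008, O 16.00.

167.2 g

Pure Na2O available = 228.6 g × 0.946 = 216.26 g.
M(Na2O) = 2(22.99) + 16.00 = 61.98 g/mol.
M(NaOH) = 22.99 + 16.00 + 1.008 = 39.998 g/mol.
n(Na2O) = 216.26 g / 61.98 g/mol = 3.4891 mol.
From the equation the Na2O:NaOH mole ratio is 1:2, so n(NaOH) = 3.4891 × 2/1 = 6.9782 mol.
Mass of NaOH = 6.9782 mol × 39.998 g/mol = 279.12 g.
Actual mass collected = 279.12 g × 0.599 = 167.19 g.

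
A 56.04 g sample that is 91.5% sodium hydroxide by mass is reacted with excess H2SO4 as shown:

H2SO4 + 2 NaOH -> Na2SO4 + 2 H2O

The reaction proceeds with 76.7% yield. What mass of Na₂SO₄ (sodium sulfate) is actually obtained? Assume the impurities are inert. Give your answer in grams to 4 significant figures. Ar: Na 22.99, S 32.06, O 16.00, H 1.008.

Pure NaOH available = 56.04 g × 0.915 = 51.277 g.
M(NaOH) = 22.99 + 16.00 + 1.008 = 39.998 g/mol.
M(Na2SO4) = 2(22.99) + 32.06 + 4(16.00) = 142.04 g/mol.
n(NaOH) = 51.277 g / 39.998 g/mol = 1.2820 mol.
From the equation the NaOH:Na2SO4 mole ratio is 2:1, so n(Na2SO4) = 1.2820 × 1/2 = 0.64099 mol.
Mass of Na2SO4 = 0.64099 mol × 142.04 g/mol = 91.046 g.
Actual mass collected = 91.046 g × 0.767 = 69.832 g.

69.83 g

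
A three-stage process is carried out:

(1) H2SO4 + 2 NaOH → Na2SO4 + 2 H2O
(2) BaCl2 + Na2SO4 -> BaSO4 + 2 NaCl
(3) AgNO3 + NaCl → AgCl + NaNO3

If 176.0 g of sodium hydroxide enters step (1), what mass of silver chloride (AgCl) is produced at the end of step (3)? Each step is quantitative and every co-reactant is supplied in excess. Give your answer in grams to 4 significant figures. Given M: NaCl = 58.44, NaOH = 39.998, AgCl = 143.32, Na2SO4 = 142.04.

630.6 g

n(NaOH) = 176.0 / 39.998 = 4.4002 mol.
Reaction (1): NaOH→Na2SO4 ratio 2:1 ⇒ n(Na2SO4) = 2.2001 mol.
Reaction (2): Na2SO4→NaCl ratio 1:2 ⇒ n(NaCl) = 4.4002 mol.
Reaction (3): NaCl→AgCl ratio 1:1 ⇒ n(AgCl) = 4.4002 mol.
Mass of AgCl = 4.4002 × 143.32 = 630.64 g.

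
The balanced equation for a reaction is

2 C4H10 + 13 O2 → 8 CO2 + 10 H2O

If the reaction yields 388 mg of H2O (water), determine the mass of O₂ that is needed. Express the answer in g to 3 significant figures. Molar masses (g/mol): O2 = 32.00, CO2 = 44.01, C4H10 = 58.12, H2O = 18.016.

Convert: 388 mg = 0.3880 g.
n(H2O) = 0.3880 g / 18.016 g/mol = 0.02154 mol.
From the equation the H2O:O2 mole ratio is 10:13, so n(O2) = 0.02154 × 13/10 = 0.02800 mol.
Mass of O2 = 0.02800 mol × 32.00 g/mol = 0.8959 g.

0.896 g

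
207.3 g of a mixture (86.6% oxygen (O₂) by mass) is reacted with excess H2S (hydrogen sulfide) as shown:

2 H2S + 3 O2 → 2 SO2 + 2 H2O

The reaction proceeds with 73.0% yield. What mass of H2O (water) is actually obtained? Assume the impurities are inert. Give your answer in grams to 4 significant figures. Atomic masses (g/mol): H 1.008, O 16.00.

49.19 g

Pure O2 available = 207.3 g × 0.866 = 179.52 g.
M(O2) = 2(16.00) = 32.00 g/mol.
M(H2O) = 2(1.008) + 16.00 = 18.016 g/mol.
n(O2) = 179.52 g / 32.00 g/mol = 5.6101 mol.
From the equation the O2:H2O mole ratio is 3:2, so n(H2O) = 5.6101 × 2/3 = 3.7400 mol.
Mass of H2O = 3.7400 mol × 18.016 g/mol = 67.381 g.
Actual mass collected = 67.381 g × 0.730 = 49.188 g.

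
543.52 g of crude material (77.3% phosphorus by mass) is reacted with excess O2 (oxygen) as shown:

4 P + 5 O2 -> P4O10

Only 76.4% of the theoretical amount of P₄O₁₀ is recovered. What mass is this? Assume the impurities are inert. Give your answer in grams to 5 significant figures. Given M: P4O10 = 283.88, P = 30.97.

Pure P available = 543.52 g × 0.773 = 420.141 g.
n(P) = 420.141 g / 30.97 g/mol = 13.5661 mol.
From the equation the P:P4O10 mole ratio is 4:1, so n(P4O10) = 13.5661 × 1/4 = 3.39152 mol.
Mass of P4O10 = 3.39152 mol × 283.88 g/mol = 962.783 g.
Actual mass collected = 962.783 g × 0.764 = 735.567 g.

735.57 g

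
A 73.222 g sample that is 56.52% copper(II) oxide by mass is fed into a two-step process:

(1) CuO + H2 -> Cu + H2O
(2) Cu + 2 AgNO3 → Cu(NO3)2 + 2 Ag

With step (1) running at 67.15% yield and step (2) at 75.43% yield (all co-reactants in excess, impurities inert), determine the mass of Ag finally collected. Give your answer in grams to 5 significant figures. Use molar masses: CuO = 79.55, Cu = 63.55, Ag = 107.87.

56.849 g

Pure CuO = 73.222 × 0.5652 = 41.3851 g.
n(CuO) = 41.3851 / 79.55 = 0.520240 mol.
Step 1 (CuO:Cu = 1:1): theoretical n(Cu) = 0.520240 mol; at 67.15% yield, n(Cu) = 0.349341 mol.
Step 2 (Cu:Ag = 1:2): theoretical n(Ag) = 0.698682 mol, so theoretical mass = 0.698682 × 107.87 = 75.3668 g.
At 75.43% yield, actual mass of Ag = 75.3668 × 0.7543 = 56.8492 g.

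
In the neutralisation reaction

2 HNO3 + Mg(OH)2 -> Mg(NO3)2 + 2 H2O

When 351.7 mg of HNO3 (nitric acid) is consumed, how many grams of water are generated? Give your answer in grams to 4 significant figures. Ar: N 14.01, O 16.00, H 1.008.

M(HNO3) = 1.008 + 14.01 + 3(16.00) = 63.018 g/mol.
M(H2O) = 2(1.008) + 16.00 = 18.016 g/mol.
Convert: 351.7 mg = 0.35170 g.
n(HNO3) = 0.35170 g / 63.018 g/mol = 0.0055809 mol.
From the equation the HNO3:H2O mole ratio is 2:2, so n(H2O) = 0.0055809 × 2/2 = 0.0055809 mol.
Mass of H2O = 0.0055809 mol × 18.016 g/mol = 0.10055 g.

0.1005 g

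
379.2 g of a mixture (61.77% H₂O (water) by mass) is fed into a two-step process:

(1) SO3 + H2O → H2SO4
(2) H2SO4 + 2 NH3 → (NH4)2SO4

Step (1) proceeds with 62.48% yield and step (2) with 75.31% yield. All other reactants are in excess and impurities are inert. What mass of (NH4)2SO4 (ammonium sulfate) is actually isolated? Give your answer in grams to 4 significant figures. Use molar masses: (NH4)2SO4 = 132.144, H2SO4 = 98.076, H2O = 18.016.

Pure H2O = 379.2 × 0.6177 = 234.23 g.
n(H2O) = 234.23 / 18.016 = 13.001 mol.
Step 1 (H2O:H2SO4 = 1:1): theoretical n(H2SO4) = 13.001 mol; at 62.48% yield, n(H2SO4) = 8.1232 mol.
Step 2 (H2SO4:(NH4)2SO4 = 1:1): theoretical n((NH4)2SO4) = 8.1232 mol, so theoretical mass = 8.1232 × 132.144 = 1073.4 g.
At 75.31% yield, actual mass of (NH4)2SO4 = 1073.4 × 0.7531 = 808.40 g.

808.4 g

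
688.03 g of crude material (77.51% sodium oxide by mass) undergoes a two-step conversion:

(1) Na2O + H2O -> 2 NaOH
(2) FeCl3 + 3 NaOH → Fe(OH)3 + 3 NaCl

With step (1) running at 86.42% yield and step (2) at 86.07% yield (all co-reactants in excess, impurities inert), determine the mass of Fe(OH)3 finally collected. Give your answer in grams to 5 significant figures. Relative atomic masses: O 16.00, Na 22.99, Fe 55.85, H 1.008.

Pure Na2O = 688.03 × 0.7751 = 533.292 g.
M(Na2O) = 2(22.99) + 16.00 = 61.98 g/mol.
M(Fe(OH)3) = 55.85 + 3(16.00) + 3(1.008) = 106.874 g/mol.
n(Na2O) = 533.292 / 61.98 = 8.60426 mol.
Step 1 (Na2O:NaOH = 1:2): theoretical n(NaOH) = 17.2085 mol; at 86.42% yield, n(NaOH) = 14.8716 mol.
Step 2 (NaOH:Fe(OH)3 = 3:1): theoretical n(Fe(OH)3) = 4.95720 mol, so theoretical mass = 4.95720 × 106.874 = 529.796 g.
At 86.07% yield, actual mass of Fe(OH)3 = 529.796 × 0.8607 = 455.995 g.

456.00 g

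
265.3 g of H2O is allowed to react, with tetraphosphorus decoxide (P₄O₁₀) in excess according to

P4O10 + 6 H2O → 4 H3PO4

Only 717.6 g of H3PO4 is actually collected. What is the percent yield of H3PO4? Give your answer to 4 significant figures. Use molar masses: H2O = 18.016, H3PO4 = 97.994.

74.59 %

n(H2O) = 265.30 g / 18.016 g/mol = 14.726 mol.
From the equation the H2O:H3PO4 mole ratio is 6:4, so n(H3PO4) = 14.726 × 4/6 = 9.8172 mol.
Mass of H3PO4 = 9.8172 mol × 97.994 g/mol = 962.03 g.
This is the theoretical yield. Percent yield = 717.6 g / 962.03 g × 100% = 74.593%.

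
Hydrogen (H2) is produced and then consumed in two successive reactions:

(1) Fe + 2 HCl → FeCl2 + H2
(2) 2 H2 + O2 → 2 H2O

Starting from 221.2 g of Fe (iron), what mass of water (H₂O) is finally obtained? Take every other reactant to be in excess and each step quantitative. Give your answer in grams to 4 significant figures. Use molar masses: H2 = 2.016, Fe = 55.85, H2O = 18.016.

71.35 g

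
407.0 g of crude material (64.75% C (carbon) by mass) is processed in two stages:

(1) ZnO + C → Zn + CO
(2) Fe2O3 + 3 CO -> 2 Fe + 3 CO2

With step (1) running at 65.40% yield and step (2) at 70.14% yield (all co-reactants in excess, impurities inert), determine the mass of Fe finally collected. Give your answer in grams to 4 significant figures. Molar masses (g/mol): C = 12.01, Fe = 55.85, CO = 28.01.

Pure C = 407.0 × 0.6475 = 263.53 g.
n(C) = 263.53 / 12.01 = 21.943 mol.
Step 1 (C:CO = 1:1): theoretical n(CO) = 21.943 mol; at 65.40% yield, n(CO) = 14.351 mol.
Step 2 (CO:Fe = 3:2): theoretical n(Fe) = 9.5670 mol, so theoretical mass = 9.5670 × 55.85 = 534.32 g.
At 70.14% yield, actual mass of Fe = 534.32 × 0.7014 = 374.77 g.

374.8 g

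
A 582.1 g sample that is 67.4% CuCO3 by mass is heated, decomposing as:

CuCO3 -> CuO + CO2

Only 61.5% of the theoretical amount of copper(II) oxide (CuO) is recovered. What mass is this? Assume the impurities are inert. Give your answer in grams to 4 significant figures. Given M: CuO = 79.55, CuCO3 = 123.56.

Pure CuCO3 available = 582.1 g × 0.674 = 392.34 g.
n(CuCO3) = 392.34 g / 123.56 g/mol = 3.1753 mol.
From the equation the CuCO3:CuO mole ratio is 1:1, so n(CuO) = 3.1753 × 1/1 = 3.1753 mol.
Mass of CuO = 3.1753 mol × 79.55 g/mol = 252.59 g.
Actual mass collected = 252.59 g × 0.615 = 155.34 g.

155.3 g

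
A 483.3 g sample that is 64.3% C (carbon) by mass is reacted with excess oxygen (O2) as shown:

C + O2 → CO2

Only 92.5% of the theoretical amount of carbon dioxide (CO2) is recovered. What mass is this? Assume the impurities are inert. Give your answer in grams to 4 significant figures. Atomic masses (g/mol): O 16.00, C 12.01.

Pure C available = 483.3 g × 0.643 = 310.76 g.
M(C) = 12.01 g/mol.
M(CO2) = 12.01 + 2(16.00) = 44.01 g/mol.
n(C) = 310.76 g / 12.01 g/mol = 25.875 mol.
From the equation the C:CO2 mole ratio is 1:1, so n(CO2) = 25.875 × 1/1 = 25.875 mol.
Mass of CO2 = 25.875 mol × 44.01 g/mol = 1138.8 g.
Actual mass collected = 1138.8 g × 0.925 = 1053.4 g.

1053 g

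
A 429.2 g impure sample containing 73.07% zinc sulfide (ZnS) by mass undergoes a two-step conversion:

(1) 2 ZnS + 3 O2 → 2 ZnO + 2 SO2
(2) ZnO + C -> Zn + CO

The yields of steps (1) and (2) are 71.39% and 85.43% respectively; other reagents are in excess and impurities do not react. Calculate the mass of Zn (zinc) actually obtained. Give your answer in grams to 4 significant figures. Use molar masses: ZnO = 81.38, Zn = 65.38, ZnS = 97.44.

Pure ZnS = 429.2 × 0.7307 = 313.62 g.
n(ZnS) = 313.62 / 97.44 = 3.2186 mol.
Step 1 (ZnS:ZnO = 2:2): theoretical n(ZnO) = 3.2186 mol; at 71.39% yield, n(ZnO) = 2.2977 mol.
Step 2 (ZnO:Zn = 1:1): theoretical n(Zn) = 2.2977 mol, so theoretical mass = 2.2977 × 65.38 = 150.23 g.
At 85.43% yield, actual mass of Zn = 150.23 × 0.8543 = 128.34 g.

128.3 g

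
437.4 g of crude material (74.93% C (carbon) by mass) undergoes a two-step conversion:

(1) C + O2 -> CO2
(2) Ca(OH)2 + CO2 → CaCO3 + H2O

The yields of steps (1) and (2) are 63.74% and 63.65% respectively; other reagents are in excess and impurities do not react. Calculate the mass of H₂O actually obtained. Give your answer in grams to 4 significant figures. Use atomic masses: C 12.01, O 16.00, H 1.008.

Pure C = 437.4 × 0.7493 = 327.74 g.
M(C) = 12.01 g/mol.
M(H2O) = 2(1.008) + 16.00 = 18.016 g/mol.
n(C) = 327.74 / 12.01 = 27.289 mol.
Step 1 (C:CO2 = 1:1): theoretical n(CO2) = 27.289 mol; at 63.74% yield, n(CO2) = 17.394 mol.
Step 2 (CO2:H2O = 1:1): theoretical n(H2O) = 17.394 mol, so theoretical mass = 17.394 × 18.016 = 313.37 g.
At 63.65% yield, actual mass of H2O = 313.37 × 0.6365 = 199.46 g.

199.5 g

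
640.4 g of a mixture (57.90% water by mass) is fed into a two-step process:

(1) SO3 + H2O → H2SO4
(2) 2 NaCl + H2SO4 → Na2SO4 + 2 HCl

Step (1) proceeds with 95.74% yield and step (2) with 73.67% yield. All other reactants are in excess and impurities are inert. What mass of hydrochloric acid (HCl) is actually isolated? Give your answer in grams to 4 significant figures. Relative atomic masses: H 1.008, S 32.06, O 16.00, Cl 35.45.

Pure H2O = 640.4 × 0.5790 = 370.79 g.
M(H2O) = 2(1.008) + 16.00 = 18.016 g/mol.
M(HCl) = 1.008 + 35.45 = 36.458 g/mol.
n(H2O) = 370.79 / 18.016 = 20.581 mol.
Step 1 (H2O:H2SO4 = 1:1): theoretical n(H2SO4) = 20.581 mol; at 95.74% yield, n(H2SO4) = 19.704 mol.
Step 2 (H2SO4:HCl = 1:2): theoretical n(HCl) = 39.409 mol, so theoretical mass = 39.409 × 36.458 = 1436.8 g.
At 73.67% yield, actual mass of HCl = 1436.8 × 0.7367 = 1058.5 g.

1058 g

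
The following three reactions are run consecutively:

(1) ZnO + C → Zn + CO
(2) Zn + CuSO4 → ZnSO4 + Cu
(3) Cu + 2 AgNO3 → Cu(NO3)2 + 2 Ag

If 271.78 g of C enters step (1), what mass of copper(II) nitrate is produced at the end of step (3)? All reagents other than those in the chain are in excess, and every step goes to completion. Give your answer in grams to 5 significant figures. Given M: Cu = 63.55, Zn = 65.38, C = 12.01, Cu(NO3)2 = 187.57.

n(C) = 271.78 / 12.01 = 22.6295 mol.
Reaction (1): C→Zn ratio 1:1 ⇒ n(Zn) = 22.6295 mol.
Reaction (2): Zn→Cu ratio 1:1 ⇒ n(Cu) = 22.6295 mol.
Reaction (3): Cu→Cu(NO3)2 ratio 1:1 ⇒ n(Cu(NO3)2) = 22.6295 mol.
Mass of Cu(NO3)2 = 22.6295 × 187.57 = 4244.61 g.

4244.6 g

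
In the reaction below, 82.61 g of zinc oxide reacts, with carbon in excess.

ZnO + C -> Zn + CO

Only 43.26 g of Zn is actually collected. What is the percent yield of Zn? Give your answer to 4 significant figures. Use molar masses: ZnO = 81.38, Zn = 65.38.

n(ZnO) = 82.610 g / 81.38 g/mol = 1.0151 mol.
From the equation the ZnO:Zn mole ratio is 1:1, so n(Zn) = 1.0151 × 1/1 = 1.0151 mol.
Mass of Zn = 1.0151 mol × 65.38 g/mol = 66.368 g.
This is the theoretical yield. Percent yield = 43.26 g / 66.368 g × 100% = 65.182%.

65.18 %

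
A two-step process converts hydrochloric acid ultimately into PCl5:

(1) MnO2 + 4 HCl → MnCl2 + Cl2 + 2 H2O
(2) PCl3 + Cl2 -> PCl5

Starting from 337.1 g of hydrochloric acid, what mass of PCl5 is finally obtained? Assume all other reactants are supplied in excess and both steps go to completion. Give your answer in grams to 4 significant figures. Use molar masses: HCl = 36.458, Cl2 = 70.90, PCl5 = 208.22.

481.3 g

n(HCl) = 337.10 / 36.458 = 9.2463 mol.
Step 1 gives a 4:1 ratio of HCl to Cl2, so n(Cl2) = 2.3116 mol.
In step 2 the Cl2:PCl5 ratio is 1:1, so n(PCl5) = 2.3116 mol.
Mass of PCl5 = 2.3116 × 208.22 = 481.31 g.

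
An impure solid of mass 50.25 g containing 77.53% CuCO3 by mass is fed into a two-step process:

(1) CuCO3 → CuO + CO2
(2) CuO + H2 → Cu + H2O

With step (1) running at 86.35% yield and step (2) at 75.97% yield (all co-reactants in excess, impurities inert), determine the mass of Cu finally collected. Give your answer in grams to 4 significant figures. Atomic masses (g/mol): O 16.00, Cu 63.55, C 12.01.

Pure CuCO3 = 50.25 × 0.7753 = 38.959 g.
M(CuCO3) = 63.55 + 12.01 + 3(16.00) = 123.56 g/mol.
M(Cu) = 63.55 g/mol.
n(CuCO3) = 38.959 / 123.56 = 0.31530 mol.
Step 1 (CuCO3:CuO = 1:1): theoretical n(CuO) = 0.31530 mol; at 86.35% yield, n(CuO) = 0.27226 mol.
Step 2 (CuO:Cu = 1:1): theoretical n(Cu) = 0.27226 mol, so theoretical mass = 0.27226 × 63.55 = 17.302 g.
At 75.97% yield, actual mass of Cu = 17.302 × 0.7597 = 13.145 g.

13.14 g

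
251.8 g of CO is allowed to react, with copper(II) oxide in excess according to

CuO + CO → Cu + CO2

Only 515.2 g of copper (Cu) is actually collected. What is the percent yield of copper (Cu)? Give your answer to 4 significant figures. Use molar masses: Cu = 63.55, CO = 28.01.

90.18 %

n(CO) = 251.80 g / 28.01 g/mol = 8.9896 mol.
From the equation the CO:Cu mole ratio is 1:1, so n(Cu) = 8.9896 × 1/1 = 8.9896 mol.
Mass of Cu = 8.9896 mol × 63.55 g/mol = 571.29 g.
This is the theoretical yield. Percent yield = 515.2 g / 571.29 g × 100% = 90.182%.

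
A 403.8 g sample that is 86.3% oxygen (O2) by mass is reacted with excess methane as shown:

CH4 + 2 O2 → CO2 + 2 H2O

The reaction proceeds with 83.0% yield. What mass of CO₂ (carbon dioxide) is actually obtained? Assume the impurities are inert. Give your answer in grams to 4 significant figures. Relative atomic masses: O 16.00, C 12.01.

Pure O2 available = 403.8 g × 0.863 = 348.48 g.
M(O2) = 2(16.00) = 32.00 g/mol.
M(CO2) = 12.01 + 2(16.00) = 44.01 g/mol.
n(O2) = 348.48 g / 32.00 g/mol = 10.890 mol.
From the equation the O2:CO2 mole ratio is 2:1, so n(CO2) = 10.890 × 1/2 = 5.4450 mol.
Mass of CO2 = 5.4450 mol × 44.01 g/mol = 239.63 g.
Actual mass collected = 239.63 g × 0.830 = 198.90 g.

198.9 g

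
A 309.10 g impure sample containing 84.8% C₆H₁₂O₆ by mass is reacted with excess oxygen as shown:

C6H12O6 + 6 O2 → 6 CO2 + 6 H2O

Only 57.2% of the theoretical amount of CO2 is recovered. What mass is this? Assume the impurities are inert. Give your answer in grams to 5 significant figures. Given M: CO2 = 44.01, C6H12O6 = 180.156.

219.76 g

Pure C6H12O6 available = 309.10 g × 0.848 = 262.117 g.
n(C6H12O6) = 262.117 g / 180.156 g/mol = 1.45494 mol.
From the equation the C6H12O6:CO2 mole ratio is 1:6, so n(CO2) = 1.45494 × 6/1 = 8.72966 mol.
Mass of CO2 = 8.72966 mol × 44.01 g/mol = 384.192 g.
Actual mass collected = 384.192 g × 0.572 = 219.758 g.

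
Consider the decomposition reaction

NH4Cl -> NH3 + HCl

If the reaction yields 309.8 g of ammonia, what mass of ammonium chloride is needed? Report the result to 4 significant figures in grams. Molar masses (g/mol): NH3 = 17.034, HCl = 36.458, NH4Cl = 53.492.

972.9 g

n(NH3) = 309.80 g / 17.034 g/mol = 18.187 mol.
From the equation the NH3:NH4Cl mole ratio is 1:1, so n(NH4Cl) = 18.187 × 1/1 = 18.187 mol.
Mass of NH4Cl = 18.187 mol × 53.492 g/mol = 972.87 g.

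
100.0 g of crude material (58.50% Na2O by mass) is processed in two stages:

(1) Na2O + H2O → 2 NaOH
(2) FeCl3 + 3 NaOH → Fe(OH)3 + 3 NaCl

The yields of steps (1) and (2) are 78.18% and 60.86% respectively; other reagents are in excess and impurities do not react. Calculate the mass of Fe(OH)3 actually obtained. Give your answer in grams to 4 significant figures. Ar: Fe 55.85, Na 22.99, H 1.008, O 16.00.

Pure Na2O = 100.0 × 0.5850 = 58.500 g.
M(Na2O) = 2(22.99) + 16.00 = 61.98 g/mol.
M(Fe(OH)3) = 55.85 + 3(16.00) + 3(1.008) = 106.874 g/mol.
n(Na2O) = 58.500 / 61.98 = 0.94385 mol.
Step 1 (Na2O:NaOH = 1:2): theoretical n(NaOH) = 1.8877 mol; at 78.18% yield, n(NaOH) = 1.4758 mol.
Step 2 (NaOH:Fe(OH)3 = 3:1): theoretical n(Fe(OH)3) = 0.49194 mol, so theoretical mass = 0.49194 × 106.874 = 52.575 g.
At 60.86% yield, actual mass of Fe(OH)3 = 52.575 × 0.6086 = 31.997 g.

32.00 g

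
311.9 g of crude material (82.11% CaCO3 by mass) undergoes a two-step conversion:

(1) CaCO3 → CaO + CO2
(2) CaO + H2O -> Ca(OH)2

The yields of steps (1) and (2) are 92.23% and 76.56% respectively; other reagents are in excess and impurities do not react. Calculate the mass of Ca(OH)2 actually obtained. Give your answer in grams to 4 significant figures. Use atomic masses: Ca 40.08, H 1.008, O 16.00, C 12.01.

Pure CaCO3 = 311.9 × 0.8211 = 256.10 g.
M(CaCO3) = 40.08 + 12.01 + 3(16.00) = 100.09 g/mol.
M(Ca(OH)2) = 40.08 + 2(16.00) + 2(1.008) = 74.096 g/mol.
n(CaCO3) = 256.10 / 100.09 = 2.5587 mol.
Step 1 (CaCO3:CaO = 1:1): theoretical n(CaO) = 2.5587 mol; at 92.23% yield, n(CaO) = 2.3599 mol.
Step 2 (CaO:Ca(OH)2 = 1:1): theoretical n(Ca(OH)2) = 2.3599 mol, so theoretical mass = 2.3599 × 74.096 = 174.86 g.
At 76.56% yield, actual mass of Ca(OH)2 = 174.86 × 0.7656 = 133.87 g.

133.9 g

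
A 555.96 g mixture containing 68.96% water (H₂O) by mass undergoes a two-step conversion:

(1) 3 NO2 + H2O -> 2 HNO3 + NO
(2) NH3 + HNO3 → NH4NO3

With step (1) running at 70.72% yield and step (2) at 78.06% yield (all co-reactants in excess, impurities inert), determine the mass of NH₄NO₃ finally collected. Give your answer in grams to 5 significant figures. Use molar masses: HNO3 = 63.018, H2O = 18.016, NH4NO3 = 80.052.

1880.9 g

Pure H2O = 555.96 × 0.6896 = 383.390 g.
n(H2O) = 383.390 / 18.016 = 21.2805 mol.
Step 1 (H2O:HNO3 = 1:2): theoretical n(HNO3) = 42.5611 mol; at 70.72% yield, n(HNO3) = 30.0992 mol.
Step 2 (HNO3:NH4NO3 = 1:1): theoretical n(NH4NO3) = 30.0992 mol, so theoretical mass = 30.0992 × 80.052 = 2409.50 g.
At 78.06% yield, actual mass of NH4NO3 = 2409.50 × 0.7806 = 1880.86 g.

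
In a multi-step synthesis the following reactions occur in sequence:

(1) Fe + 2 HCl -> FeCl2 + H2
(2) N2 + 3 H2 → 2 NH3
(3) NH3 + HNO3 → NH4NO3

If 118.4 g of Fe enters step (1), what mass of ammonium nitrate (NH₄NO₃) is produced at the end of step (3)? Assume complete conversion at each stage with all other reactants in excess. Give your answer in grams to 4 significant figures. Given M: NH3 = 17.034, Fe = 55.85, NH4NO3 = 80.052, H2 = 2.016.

113.1 g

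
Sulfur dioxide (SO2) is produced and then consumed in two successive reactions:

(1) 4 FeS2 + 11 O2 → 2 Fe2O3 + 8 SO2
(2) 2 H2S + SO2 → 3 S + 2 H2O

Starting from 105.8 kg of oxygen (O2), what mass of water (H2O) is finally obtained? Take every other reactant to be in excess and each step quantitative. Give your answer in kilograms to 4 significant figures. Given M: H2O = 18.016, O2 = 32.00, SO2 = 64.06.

86.64 kg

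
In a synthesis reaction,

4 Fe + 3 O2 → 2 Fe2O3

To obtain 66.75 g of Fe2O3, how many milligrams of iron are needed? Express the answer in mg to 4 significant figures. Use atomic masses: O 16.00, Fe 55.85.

M(Fe2O3) = 2(55.85) + 3(16.00) = 159.70 g/mol.
M(Fe) = 55.85 g/mol.
n(Fe2O3) = 66.750 g / 159.70 g/mol = 0.41797 mol.
From the equation the Fe2O3:Fe mole ratio is 2:4, so n(Fe) = 0.41797 × 4/2 = 0.83594 mol.
Mass of Fe = 0.83594 mol × 55.85 g/mol = 46.687 g.
Converting to mg: 46.687 g = 46690 mg.

46690 mg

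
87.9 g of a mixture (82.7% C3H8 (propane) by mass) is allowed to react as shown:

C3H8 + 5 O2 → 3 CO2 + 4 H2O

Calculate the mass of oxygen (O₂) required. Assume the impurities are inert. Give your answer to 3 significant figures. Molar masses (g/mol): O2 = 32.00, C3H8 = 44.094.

264 g

Mass of pure C3H8 = 87.9 g × 0.827 = 72.69 g.
n(C3H8) = 72.69 g / 44.094 g/mol = 1.649 mol.
From the equation the C3H8:O2 mole ratio is 1:5, so n(O2) = 1.649 × 5/1 = 8.243 mol.
Mass of O2 = 8.243 mol × 32.00 g/mol = 263.8 g.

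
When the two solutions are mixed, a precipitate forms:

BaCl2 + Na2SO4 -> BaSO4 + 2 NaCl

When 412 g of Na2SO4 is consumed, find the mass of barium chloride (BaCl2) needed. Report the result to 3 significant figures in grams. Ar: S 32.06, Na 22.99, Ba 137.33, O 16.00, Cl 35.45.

M(Na2SO4) = 2(22.99) + 32.06 + 4(16.00) = 142.04 g/mol.
M(BaCl2) = 137.33 + 2(35.45) = 208.23 g/mol.
n(Na2SO4) = 412.0 g / 142.04 g/mol = 2.901 mol.
From the equation the Na2SO4:BaCl2 mole ratio is 1:1, so n(BaCl2) = 2.901 × 1/1 = 2.901 mol.
Mass of BaCl2 = 2.901 mol × 208.23 g/mol = 604.0 g.

604 g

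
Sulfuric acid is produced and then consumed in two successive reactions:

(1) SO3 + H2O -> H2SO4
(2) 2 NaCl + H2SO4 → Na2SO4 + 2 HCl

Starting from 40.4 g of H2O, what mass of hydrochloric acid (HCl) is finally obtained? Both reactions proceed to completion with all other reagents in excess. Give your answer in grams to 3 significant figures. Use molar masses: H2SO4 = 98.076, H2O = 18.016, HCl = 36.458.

164 g

n(H2O) = 40.40 / 18.016 = 2.242 mol.
Step 1 gives a 1:1 ratio of H2O to H2SO4, so n(H2SO4) = 2.242 mol.
In step 2 the H2SO4:HCl ratio is 1:2, so n(HCl) = 4.485 mol.
Mass of HCl = 4.485 × 36.458 = 163.5 g.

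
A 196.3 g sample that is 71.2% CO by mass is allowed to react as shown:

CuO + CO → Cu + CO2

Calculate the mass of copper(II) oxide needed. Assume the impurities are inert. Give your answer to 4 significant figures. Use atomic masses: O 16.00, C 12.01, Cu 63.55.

396.9 g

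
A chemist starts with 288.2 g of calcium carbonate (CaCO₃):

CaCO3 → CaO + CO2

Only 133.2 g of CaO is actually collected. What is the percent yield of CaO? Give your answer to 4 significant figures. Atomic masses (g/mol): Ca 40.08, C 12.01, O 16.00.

M(CaCO3) = 40.08 + 12.01 + 3(16.00) = 100.09 g/mol.
M(CaO) = 40.08 + 16.00 = 56.08 g/mol.
n(CaCO3) = 288.20 g / 100.09 g/mol = 2.8794 mol.
From the equation the CaCO3:CaO mole ratio is 1:1, so n(CaO) = 2.8794 × 1/1 = 2.8794 mol.
Mass of CaO = 2.8794 mol × 56.08 g/mol = 161.48 g.
This is the theoretical yield. Percent yield = 133.2 g / 161.48 g × 100% = 82.488%.

82.49 %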